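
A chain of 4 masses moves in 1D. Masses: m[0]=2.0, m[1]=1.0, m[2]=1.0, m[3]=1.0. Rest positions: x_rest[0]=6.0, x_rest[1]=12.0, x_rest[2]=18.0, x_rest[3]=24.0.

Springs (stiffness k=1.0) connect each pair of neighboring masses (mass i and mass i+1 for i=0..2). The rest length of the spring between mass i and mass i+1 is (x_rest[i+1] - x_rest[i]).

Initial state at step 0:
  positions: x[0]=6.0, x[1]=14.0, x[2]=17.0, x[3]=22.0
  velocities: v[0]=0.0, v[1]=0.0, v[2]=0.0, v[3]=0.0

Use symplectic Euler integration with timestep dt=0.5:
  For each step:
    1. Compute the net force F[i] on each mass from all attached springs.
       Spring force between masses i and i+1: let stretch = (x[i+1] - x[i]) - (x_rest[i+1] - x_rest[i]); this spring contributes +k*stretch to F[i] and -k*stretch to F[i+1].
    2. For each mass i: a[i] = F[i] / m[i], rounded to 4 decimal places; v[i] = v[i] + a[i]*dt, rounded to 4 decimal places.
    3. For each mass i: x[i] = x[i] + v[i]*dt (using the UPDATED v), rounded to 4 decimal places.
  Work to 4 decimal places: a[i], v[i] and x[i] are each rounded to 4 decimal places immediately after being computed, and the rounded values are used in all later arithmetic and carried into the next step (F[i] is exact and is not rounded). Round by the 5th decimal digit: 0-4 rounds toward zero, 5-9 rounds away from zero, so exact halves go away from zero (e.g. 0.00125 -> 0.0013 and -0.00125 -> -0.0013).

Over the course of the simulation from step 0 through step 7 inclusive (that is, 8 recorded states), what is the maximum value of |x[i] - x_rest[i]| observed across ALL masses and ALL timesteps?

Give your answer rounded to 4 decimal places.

Answer: 2.0156

Derivation:
Step 0: x=[6.0000 14.0000 17.0000 22.0000] v=[0.0000 0.0000 0.0000 0.0000]
Step 1: x=[6.2500 12.7500 17.5000 22.2500] v=[0.5000 -2.5000 1.0000 0.5000]
Step 2: x=[6.5625 11.0625 18.0000 22.8125] v=[0.6250 -3.3750 1.0000 1.1250]
Step 3: x=[6.6875 9.9844 17.9688 23.6719] v=[0.2500 -2.1563 -0.0625 1.7188]
Step 4: x=[6.4746 10.0782 17.3672 24.6056] v=[-0.4258 0.1875 -1.2032 1.8673]
Step 5: x=[5.9622 11.0933 16.7530 25.2297] v=[-1.0249 2.0302 -1.2285 1.2481]
Step 6: x=[5.3411 12.2406 16.8430 25.2346] v=[-1.2422 2.2945 0.1800 0.0098]
Step 7: x=[4.8325 12.8136 17.8803 24.6416] v=[-1.0173 1.1460 2.0746 -1.1860]
Max displacement = 2.0156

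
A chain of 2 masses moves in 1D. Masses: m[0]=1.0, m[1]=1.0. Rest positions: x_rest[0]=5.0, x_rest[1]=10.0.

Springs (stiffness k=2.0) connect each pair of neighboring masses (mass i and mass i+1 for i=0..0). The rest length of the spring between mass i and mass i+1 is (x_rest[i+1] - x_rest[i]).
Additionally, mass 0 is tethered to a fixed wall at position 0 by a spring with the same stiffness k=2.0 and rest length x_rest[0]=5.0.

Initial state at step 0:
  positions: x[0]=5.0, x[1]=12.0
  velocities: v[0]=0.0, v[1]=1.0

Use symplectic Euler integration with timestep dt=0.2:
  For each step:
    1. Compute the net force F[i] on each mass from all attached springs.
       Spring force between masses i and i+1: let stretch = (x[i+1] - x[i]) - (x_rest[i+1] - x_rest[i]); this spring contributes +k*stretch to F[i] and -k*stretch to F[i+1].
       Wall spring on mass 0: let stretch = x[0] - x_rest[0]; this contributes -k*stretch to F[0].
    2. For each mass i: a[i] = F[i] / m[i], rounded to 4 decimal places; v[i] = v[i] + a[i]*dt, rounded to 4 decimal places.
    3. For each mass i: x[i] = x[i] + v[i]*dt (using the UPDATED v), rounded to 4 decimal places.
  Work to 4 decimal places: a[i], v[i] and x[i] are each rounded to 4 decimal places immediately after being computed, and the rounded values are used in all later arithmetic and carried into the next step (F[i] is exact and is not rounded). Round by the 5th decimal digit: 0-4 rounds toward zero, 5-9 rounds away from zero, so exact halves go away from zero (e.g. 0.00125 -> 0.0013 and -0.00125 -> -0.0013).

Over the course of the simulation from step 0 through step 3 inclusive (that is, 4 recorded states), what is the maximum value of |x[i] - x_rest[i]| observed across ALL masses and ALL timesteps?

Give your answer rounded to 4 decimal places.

Step 0: x=[5.0000 12.0000] v=[0.0000 1.0000]
Step 1: x=[5.1600 12.0400] v=[0.8000 0.2000]
Step 2: x=[5.4576 11.9296] v=[1.4880 -0.5520]
Step 3: x=[5.8364 11.7014] v=[1.8938 -1.1408]
Max displacement = 2.0400

Answer: 2.0400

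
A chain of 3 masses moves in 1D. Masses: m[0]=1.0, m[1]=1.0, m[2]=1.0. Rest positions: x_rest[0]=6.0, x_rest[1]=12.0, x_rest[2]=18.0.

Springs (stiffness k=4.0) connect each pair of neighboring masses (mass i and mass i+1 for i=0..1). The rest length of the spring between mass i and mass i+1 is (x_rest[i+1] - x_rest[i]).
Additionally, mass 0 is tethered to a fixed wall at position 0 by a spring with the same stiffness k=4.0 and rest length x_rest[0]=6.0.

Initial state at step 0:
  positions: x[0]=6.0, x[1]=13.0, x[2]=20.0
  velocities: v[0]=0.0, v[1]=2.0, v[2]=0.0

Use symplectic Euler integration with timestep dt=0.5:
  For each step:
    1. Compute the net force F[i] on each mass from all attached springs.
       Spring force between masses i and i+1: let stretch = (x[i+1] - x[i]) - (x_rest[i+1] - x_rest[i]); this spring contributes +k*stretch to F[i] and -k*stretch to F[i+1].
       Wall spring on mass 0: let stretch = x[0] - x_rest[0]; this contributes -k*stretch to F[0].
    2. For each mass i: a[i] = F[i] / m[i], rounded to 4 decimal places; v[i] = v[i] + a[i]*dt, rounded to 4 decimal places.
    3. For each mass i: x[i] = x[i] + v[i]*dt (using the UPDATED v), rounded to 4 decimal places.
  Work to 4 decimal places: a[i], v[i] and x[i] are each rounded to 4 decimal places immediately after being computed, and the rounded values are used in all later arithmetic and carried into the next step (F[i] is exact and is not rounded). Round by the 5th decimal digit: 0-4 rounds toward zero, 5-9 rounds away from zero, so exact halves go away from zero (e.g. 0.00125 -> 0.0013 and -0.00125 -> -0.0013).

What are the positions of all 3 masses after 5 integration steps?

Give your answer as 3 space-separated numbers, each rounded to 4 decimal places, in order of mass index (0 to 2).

Answer: 6.0000 11.0000 18.0000

Derivation:
Step 0: x=[6.0000 13.0000 20.0000] v=[0.0000 2.0000 0.0000]
Step 1: x=[7.0000 14.0000 19.0000] v=[2.0000 2.0000 -2.0000]
Step 2: x=[8.0000 13.0000 19.0000] v=[2.0000 -2.0000 0.0000]
Step 3: x=[6.0000 13.0000 19.0000] v=[-4.0000 0.0000 0.0000]
Step 4: x=[5.0000 12.0000 19.0000] v=[-2.0000 -2.0000 0.0000]
Step 5: x=[6.0000 11.0000 18.0000] v=[2.0000 -2.0000 -2.0000]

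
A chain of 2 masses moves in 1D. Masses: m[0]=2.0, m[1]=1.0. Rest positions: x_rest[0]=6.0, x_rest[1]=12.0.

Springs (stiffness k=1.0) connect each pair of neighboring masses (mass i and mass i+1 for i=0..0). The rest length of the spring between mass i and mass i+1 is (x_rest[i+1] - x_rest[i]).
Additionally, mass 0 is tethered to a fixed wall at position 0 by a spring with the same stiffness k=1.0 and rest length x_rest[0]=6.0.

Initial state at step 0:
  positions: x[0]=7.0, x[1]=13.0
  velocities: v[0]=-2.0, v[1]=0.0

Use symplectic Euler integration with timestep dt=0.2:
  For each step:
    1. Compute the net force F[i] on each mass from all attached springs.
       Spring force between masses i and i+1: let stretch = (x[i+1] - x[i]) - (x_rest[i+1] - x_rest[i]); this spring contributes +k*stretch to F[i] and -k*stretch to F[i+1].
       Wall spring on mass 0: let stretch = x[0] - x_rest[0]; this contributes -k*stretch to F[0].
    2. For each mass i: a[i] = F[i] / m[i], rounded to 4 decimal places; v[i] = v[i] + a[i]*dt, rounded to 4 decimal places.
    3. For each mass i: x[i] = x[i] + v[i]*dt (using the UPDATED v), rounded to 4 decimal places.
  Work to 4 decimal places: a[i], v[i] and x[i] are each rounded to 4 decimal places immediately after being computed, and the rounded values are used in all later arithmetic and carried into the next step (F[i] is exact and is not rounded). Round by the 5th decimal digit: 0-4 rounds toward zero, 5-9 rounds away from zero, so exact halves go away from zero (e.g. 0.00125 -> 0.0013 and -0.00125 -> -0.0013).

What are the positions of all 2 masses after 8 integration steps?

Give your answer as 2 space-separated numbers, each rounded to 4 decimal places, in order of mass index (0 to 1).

Step 0: x=[7.0000 13.0000] v=[-2.0000 0.0000]
Step 1: x=[6.5800 13.0000] v=[-2.1000 0.0000]
Step 2: x=[6.1568 12.9832] v=[-2.1160 -0.0840]
Step 3: x=[5.7470 12.9333] v=[-2.0490 -0.2493]
Step 4: x=[5.3660 12.8360] v=[-1.9051 -0.4866]
Step 5: x=[5.0271 12.6799] v=[-1.6947 -0.7806]
Step 6: x=[4.7407 12.4577] v=[-1.4321 -1.1112]
Step 7: x=[4.5138 12.1668] v=[-1.1345 -1.4546]
Step 8: x=[4.3497 11.8098] v=[-0.8206 -1.7852]

Answer: 4.3497 11.8098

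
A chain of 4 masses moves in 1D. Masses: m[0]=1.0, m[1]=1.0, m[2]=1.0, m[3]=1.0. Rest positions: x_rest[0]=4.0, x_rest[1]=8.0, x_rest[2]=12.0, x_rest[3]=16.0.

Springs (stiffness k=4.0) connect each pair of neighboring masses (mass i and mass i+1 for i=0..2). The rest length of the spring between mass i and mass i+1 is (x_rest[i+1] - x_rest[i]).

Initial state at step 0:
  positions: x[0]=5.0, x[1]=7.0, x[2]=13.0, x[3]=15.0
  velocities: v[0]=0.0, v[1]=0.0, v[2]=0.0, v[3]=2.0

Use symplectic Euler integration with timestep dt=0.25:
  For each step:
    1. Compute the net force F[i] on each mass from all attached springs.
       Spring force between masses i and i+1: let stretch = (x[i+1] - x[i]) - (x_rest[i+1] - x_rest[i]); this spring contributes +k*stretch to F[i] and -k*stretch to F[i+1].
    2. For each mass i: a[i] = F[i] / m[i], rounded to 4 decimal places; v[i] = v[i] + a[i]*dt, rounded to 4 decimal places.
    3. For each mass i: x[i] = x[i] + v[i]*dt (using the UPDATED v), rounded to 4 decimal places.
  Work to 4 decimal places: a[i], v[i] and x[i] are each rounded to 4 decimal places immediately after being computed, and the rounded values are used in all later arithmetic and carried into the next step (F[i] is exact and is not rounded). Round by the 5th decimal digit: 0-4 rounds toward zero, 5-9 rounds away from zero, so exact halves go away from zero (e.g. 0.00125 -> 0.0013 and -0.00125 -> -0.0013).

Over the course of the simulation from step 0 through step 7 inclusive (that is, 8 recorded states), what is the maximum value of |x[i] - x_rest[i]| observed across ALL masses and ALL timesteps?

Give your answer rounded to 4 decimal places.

Step 0: x=[5.0000 7.0000 13.0000 15.0000] v=[0.0000 0.0000 0.0000 2.0000]
Step 1: x=[4.5000 8.0000 12.0000 16.0000] v=[-2.0000 4.0000 -4.0000 4.0000]
Step 2: x=[3.8750 9.1250 11.0000 17.0000] v=[-2.5000 4.5000 -4.0000 4.0000]
Step 3: x=[3.5625 9.4063 11.0313 17.5000] v=[-1.2500 1.1250 0.1250 2.0000]
Step 4: x=[3.7110 8.6329 12.2735 17.3828] v=[0.5938 -3.0938 4.9687 -0.4687]
Step 5: x=[4.0899 7.5391 13.8829 16.9883] v=[1.5157 -4.3751 6.4374 -1.5780]
Step 6: x=[4.3311 7.1690 14.6827 16.8175] v=[0.9649 -1.4805 3.1990 -0.6834]
Step 7: x=[4.2818 7.9678 14.1377 17.1130] v=[-0.1972 3.1953 -2.1799 1.1818]
Max displacement = 2.6827

Answer: 2.6827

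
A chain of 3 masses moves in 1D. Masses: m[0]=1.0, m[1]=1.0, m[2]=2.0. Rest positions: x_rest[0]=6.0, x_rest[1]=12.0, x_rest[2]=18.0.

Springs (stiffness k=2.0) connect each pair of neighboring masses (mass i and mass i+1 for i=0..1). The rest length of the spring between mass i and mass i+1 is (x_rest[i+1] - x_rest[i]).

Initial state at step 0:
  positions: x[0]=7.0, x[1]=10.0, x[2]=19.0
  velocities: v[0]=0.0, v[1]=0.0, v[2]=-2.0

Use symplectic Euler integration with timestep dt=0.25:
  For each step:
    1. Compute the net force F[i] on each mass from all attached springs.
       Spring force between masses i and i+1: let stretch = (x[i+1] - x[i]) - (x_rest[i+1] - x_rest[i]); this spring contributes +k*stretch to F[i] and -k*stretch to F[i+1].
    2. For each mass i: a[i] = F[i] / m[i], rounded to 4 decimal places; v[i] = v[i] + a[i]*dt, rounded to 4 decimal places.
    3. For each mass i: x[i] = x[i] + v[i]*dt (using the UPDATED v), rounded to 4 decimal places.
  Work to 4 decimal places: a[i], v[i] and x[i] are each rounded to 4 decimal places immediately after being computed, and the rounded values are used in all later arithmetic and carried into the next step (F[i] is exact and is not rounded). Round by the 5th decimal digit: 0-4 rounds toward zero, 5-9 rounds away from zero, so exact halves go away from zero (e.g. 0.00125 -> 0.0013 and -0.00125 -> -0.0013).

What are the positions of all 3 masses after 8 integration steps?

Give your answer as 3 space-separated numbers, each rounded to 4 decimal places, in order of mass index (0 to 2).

Step 0: x=[7.0000 10.0000 19.0000] v=[0.0000 0.0000 -2.0000]
Step 1: x=[6.6250 10.7500 18.3125] v=[-1.5000 3.0000 -2.7500]
Step 2: x=[6.0156 11.9297 17.5274] v=[-2.4375 4.7188 -3.1406]
Step 3: x=[5.3955 13.0699 16.7674] v=[-2.4805 4.5606 -3.0400]
Step 4: x=[4.9847 13.7130 16.1513] v=[-1.6433 2.5722 -2.4644]
Step 5: x=[4.9149 13.5698 15.7578] v=[-0.2792 -0.5728 -1.5740]
Step 6: x=[5.1770 12.6182 15.6026] v=[1.0483 -3.8063 -0.6210]
Step 7: x=[5.6192 11.1095 15.6358] v=[1.7689 -6.0347 0.1329]
Step 8: x=[5.9977 9.4803 15.7611] v=[1.5141 -6.5167 0.5013]

Answer: 5.9977 9.4803 15.7611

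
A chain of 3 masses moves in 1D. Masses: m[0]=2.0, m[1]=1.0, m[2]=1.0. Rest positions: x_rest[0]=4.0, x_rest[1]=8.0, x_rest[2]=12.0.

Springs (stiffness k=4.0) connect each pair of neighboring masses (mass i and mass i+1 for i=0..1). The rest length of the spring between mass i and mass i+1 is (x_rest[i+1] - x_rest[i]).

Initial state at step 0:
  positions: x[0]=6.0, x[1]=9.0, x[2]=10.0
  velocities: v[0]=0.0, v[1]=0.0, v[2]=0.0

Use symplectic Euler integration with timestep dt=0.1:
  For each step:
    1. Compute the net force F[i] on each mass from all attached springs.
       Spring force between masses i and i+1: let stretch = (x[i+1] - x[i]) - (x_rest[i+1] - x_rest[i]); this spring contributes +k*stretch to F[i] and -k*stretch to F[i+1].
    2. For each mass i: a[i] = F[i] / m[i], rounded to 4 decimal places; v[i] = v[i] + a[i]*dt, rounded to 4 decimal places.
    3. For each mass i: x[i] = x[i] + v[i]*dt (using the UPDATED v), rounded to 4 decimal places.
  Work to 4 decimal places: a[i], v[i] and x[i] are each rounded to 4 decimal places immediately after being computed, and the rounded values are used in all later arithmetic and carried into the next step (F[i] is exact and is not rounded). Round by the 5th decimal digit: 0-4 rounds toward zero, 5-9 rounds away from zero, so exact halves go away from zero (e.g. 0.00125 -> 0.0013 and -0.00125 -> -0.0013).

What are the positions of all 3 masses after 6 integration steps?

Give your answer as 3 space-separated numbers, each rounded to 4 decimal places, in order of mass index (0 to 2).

Step 0: x=[6.0000 9.0000 10.0000] v=[0.0000 0.0000 0.0000]
Step 1: x=[5.9800 8.9200 10.1200] v=[-0.2000 -0.8000 1.2000]
Step 2: x=[5.9388 8.7704 10.3520] v=[-0.4120 -1.4960 2.3200]
Step 3: x=[5.8742 8.5708 10.6807] v=[-0.6457 -1.9960 3.2874]
Step 4: x=[5.7836 8.3477 11.0850] v=[-0.9064 -2.2307 4.0434]
Step 5: x=[5.6642 8.1316 11.5399] v=[-1.1936 -2.1614 4.5485]
Step 6: x=[5.5142 7.9531 12.0184] v=[-1.5001 -1.7850 4.7852]

Answer: 5.5142 7.9531 12.0184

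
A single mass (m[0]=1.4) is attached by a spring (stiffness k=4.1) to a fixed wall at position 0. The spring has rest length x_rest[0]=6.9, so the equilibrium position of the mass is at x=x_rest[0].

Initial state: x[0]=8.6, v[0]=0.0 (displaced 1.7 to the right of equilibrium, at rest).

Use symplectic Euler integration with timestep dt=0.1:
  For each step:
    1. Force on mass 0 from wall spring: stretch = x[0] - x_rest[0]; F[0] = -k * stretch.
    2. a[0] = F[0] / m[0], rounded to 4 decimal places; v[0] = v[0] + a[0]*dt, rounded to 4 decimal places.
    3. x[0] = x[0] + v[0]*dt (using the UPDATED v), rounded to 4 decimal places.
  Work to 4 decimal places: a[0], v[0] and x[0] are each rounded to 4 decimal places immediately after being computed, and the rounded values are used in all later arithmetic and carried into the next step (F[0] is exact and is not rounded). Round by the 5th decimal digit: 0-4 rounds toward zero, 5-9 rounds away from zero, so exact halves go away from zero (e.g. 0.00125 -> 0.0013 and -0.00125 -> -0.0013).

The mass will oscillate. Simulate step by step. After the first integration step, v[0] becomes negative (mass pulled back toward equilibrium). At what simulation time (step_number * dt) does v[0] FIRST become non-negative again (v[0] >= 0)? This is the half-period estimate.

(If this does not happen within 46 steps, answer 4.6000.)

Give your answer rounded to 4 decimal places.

Answer: 1.9000

Derivation:
Step 0: x=[8.6000] v=[0.0000]
Step 1: x=[8.5502] v=[-0.4979]
Step 2: x=[8.4521] v=[-0.9812]
Step 3: x=[8.3085] v=[-1.4357]
Step 4: x=[8.1237] v=[-1.8482]
Step 5: x=[7.9030] v=[-2.2066]
Step 6: x=[7.6530] v=[-2.5003]
Step 7: x=[7.3809] v=[-2.7208]
Step 8: x=[7.0947] v=[-2.8616]
Step 9: x=[6.8028] v=[-2.9186]
Step 10: x=[6.5138] v=[-2.8901]
Step 11: x=[6.2361] v=[-2.7770]
Step 12: x=[5.9778] v=[-2.5826]
Step 13: x=[5.7466] v=[-2.3125]
Step 14: x=[5.5491] v=[-1.9747]
Step 15: x=[5.3912] v=[-1.5791]
Step 16: x=[5.2775] v=[-1.1372]
Step 17: x=[5.2113] v=[-0.6620]
Step 18: x=[5.1946] v=[-0.1675]
Step 19: x=[5.2278] v=[0.3319]
First v>=0 after going negative at step 19, time=1.9000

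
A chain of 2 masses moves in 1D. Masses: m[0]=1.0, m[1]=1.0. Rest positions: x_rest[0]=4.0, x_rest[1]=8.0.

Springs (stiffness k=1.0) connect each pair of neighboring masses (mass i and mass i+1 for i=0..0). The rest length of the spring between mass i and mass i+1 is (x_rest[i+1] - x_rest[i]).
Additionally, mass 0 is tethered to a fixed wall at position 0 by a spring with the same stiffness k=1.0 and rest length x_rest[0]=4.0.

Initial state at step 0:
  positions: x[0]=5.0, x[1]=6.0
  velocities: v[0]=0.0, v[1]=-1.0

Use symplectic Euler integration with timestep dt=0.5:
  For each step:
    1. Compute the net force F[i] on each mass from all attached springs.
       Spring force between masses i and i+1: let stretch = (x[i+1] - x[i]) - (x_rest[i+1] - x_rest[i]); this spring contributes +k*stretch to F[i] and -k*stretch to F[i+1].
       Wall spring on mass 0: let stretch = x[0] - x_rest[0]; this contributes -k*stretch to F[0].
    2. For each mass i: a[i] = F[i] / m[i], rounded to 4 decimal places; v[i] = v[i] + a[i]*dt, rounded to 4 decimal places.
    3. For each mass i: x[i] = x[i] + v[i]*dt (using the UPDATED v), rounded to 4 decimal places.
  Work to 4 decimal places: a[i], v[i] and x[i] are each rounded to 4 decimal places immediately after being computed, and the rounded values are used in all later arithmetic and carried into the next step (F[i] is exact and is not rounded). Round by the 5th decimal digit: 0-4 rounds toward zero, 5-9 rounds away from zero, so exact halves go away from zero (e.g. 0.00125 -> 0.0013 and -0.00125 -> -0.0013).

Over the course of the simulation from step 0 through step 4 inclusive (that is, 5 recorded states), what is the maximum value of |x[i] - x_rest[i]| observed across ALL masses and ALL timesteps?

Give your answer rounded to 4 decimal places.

Step 0: x=[5.0000 6.0000] v=[0.0000 -1.0000]
Step 1: x=[4.0000 6.2500] v=[-2.0000 0.5000]
Step 2: x=[2.5625 6.9375] v=[-2.8750 1.3750]
Step 3: x=[1.5781 7.5313] v=[-1.9688 1.1875]
Step 4: x=[1.6875 7.6368] v=[0.2188 0.2109]
Max displacement = 2.4219

Answer: 2.4219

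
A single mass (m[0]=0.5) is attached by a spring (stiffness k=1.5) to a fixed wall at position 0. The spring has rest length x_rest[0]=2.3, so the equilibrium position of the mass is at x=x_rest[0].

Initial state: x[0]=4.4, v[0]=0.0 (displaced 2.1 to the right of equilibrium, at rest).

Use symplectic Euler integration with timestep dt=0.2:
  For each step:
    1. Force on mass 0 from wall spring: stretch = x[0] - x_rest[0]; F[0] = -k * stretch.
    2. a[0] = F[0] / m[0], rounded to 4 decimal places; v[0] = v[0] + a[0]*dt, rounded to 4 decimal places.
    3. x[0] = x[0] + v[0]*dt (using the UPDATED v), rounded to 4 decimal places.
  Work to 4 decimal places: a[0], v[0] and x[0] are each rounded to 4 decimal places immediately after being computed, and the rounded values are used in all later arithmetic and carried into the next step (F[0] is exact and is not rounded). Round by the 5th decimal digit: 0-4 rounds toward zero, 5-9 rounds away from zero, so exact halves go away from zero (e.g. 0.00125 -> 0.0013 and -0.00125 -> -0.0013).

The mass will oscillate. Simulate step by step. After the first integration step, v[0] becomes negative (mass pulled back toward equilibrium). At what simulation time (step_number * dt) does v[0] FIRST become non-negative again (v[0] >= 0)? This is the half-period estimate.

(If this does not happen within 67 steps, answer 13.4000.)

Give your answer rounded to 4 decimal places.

Answer: 2.0000

Derivation:
Step 0: x=[4.4000] v=[0.0000]
Step 1: x=[4.1480] v=[-1.2600]
Step 2: x=[3.6742] v=[-2.3688]
Step 3: x=[3.0355] v=[-3.1933]
Step 4: x=[2.3086] v=[-3.6346]
Step 5: x=[1.5806] v=[-3.6398]
Step 6: x=[0.9390] v=[-3.2082]
Step 7: x=[0.4607] v=[-2.3916]
Step 8: x=[0.2031] v=[-1.2880]
Step 9: x=[0.1971] v=[-0.0299]
Step 10: x=[0.4435] v=[1.2318]
First v>=0 after going negative at step 10, time=2.0000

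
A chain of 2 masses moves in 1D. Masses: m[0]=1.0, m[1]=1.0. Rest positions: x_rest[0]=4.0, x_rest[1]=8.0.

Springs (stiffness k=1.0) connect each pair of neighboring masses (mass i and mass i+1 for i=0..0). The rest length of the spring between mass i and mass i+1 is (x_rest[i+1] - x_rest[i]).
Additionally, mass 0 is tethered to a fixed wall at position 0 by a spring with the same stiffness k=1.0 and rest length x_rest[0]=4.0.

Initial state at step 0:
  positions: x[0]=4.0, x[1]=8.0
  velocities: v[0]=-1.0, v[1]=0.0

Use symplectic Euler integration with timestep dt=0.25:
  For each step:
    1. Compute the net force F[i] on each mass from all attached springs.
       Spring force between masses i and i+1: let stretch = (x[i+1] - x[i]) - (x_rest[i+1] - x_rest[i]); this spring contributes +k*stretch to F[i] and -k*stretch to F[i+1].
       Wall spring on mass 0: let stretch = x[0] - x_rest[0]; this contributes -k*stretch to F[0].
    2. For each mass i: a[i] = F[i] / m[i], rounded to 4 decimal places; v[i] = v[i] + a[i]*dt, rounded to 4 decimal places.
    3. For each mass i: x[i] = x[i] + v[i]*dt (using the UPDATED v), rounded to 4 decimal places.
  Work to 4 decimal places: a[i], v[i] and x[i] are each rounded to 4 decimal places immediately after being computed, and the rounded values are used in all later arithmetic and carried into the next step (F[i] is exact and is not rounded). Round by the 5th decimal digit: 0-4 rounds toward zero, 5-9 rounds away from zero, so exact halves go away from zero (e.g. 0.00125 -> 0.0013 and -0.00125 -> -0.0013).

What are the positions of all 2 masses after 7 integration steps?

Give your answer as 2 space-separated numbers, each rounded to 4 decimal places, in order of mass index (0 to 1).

Step 0: x=[4.0000 8.0000] v=[-1.0000 0.0000]
Step 1: x=[3.7500 8.0000] v=[-1.0000 0.0000]
Step 2: x=[3.5313 7.9844] v=[-0.8750 -0.0625]
Step 3: x=[3.3702 7.9405] v=[-0.6446 -0.1758]
Step 4: x=[3.2841 7.8609] v=[-0.3446 -0.3184]
Step 5: x=[3.2788 7.7453] v=[-0.0214 -0.4626]
Step 6: x=[3.3477 7.6005] v=[0.2755 -0.5792]
Step 7: x=[3.4732 7.4399] v=[0.5018 -0.6424]

Answer: 3.4732 7.4399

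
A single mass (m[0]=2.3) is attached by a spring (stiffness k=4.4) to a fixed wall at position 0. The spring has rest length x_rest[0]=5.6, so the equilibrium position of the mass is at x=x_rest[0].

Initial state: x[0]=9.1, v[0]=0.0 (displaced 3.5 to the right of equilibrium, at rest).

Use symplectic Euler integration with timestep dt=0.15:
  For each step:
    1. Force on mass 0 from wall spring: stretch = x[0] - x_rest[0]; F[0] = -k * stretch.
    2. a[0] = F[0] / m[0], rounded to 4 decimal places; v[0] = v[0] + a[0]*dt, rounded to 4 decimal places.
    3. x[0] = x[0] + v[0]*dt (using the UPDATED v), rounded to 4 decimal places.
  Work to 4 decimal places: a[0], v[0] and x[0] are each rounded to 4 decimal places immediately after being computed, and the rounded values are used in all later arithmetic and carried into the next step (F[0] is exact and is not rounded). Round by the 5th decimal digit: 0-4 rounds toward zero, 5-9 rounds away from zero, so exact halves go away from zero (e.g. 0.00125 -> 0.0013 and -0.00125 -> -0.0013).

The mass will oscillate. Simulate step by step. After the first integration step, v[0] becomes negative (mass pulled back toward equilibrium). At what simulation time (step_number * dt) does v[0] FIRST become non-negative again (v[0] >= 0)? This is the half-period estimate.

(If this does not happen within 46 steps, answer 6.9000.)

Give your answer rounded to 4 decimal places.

Step 0: x=[9.1000] v=[0.0000]
Step 1: x=[8.9493] v=[-1.0044]
Step 2: x=[8.6545] v=[-1.9655]
Step 3: x=[8.2282] v=[-2.8420]
Step 4: x=[7.6888] v=[-3.5962]
Step 5: x=[7.0595] v=[-4.1956]
Step 6: x=[6.3673] v=[-4.6144]
Step 7: x=[5.6421] v=[-4.8346]
Step 8: x=[4.9151] v=[-4.8467]
Step 9: x=[4.2176] v=[-4.6502]
Step 10: x=[3.5796] v=[-4.2535]
Step 11: x=[3.0285] v=[-3.6737]
Step 12: x=[2.5881] v=[-2.9358]
Step 13: x=[2.2774] v=[-2.0715]
Step 14: x=[2.1097] v=[-1.1181]
Step 15: x=[2.0922] v=[-0.1165]
Step 16: x=[2.2257] v=[0.8901]
First v>=0 after going negative at step 16, time=2.4000

Answer: 2.4000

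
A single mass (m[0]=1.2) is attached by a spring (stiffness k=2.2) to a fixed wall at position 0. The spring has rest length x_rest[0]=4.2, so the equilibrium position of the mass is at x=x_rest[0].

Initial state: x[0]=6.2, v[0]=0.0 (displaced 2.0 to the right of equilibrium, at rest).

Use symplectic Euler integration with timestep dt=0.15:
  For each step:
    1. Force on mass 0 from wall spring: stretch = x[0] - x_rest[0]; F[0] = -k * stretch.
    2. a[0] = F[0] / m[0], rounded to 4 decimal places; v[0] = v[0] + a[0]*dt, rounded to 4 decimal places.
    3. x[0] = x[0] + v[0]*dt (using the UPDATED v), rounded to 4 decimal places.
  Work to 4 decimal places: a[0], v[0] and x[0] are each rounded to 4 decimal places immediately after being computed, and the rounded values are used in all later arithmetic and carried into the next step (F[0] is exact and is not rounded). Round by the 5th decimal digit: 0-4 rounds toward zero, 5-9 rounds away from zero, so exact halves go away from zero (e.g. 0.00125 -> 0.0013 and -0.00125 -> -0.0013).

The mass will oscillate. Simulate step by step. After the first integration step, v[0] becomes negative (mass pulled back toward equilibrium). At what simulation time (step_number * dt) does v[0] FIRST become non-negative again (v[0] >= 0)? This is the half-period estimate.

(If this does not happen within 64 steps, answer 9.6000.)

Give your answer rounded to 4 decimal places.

Step 0: x=[6.2000] v=[0.0000]
Step 1: x=[6.1175] v=[-0.5500]
Step 2: x=[5.9559] v=[-1.0773]
Step 3: x=[5.7219] v=[-1.5602]
Step 4: x=[5.4251] v=[-1.9787]
Step 5: x=[5.0778] v=[-2.3156]
Step 6: x=[4.6943] v=[-2.5570]
Step 7: x=[4.2904] v=[-2.6929]
Step 8: x=[3.8827] v=[-2.7178]
Step 9: x=[3.4881] v=[-2.6305]
Step 10: x=[3.1229] v=[-2.4347]
Step 11: x=[2.8021] v=[-2.1385]
Step 12: x=[2.5390] v=[-1.7541]
Step 13: x=[2.3444] v=[-1.2973]
Step 14: x=[2.2264] v=[-0.7870]
Step 15: x=[2.1898] v=[-0.2443]
Step 16: x=[2.2361] v=[0.3085]
First v>=0 after going negative at step 16, time=2.4000

Answer: 2.4000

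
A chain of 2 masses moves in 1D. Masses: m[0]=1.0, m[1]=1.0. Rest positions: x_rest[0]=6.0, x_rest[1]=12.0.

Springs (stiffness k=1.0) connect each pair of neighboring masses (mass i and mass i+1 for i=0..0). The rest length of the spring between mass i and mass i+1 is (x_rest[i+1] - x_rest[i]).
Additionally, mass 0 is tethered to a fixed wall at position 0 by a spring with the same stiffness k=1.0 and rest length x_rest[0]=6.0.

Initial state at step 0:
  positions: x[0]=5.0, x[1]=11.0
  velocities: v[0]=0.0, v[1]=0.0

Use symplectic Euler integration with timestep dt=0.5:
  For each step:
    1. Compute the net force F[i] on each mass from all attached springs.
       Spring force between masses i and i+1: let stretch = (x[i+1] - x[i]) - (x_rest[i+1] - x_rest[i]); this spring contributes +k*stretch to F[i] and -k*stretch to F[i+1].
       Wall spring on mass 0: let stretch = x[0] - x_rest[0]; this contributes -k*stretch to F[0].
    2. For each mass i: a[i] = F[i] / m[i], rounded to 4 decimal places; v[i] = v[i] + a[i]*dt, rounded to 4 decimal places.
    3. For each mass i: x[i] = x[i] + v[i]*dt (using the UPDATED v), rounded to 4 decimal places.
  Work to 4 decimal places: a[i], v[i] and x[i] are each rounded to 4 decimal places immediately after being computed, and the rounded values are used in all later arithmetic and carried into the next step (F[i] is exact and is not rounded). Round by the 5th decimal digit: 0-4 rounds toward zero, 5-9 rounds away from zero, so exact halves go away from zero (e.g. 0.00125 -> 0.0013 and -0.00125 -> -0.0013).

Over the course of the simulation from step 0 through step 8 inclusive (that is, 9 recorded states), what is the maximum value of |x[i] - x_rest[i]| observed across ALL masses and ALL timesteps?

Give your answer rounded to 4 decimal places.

Step 0: x=[5.0000 11.0000] v=[0.0000 0.0000]
Step 1: x=[5.2500 11.0000] v=[0.5000 0.0000]
Step 2: x=[5.6250 11.0625] v=[0.7500 0.1250]
Step 3: x=[5.9532 11.2657] v=[0.6563 0.4063]
Step 4: x=[6.1212 11.6408] v=[0.3360 0.7501]
Step 5: x=[6.1388 12.1360] v=[0.0352 0.9903]
Step 6: x=[6.1210 12.6319] v=[-0.0356 0.9917]
Step 7: x=[6.2007 13.0001] v=[0.1594 0.7363]
Step 8: x=[6.4301 13.1684] v=[0.4588 0.3366]
Max displacement = 1.1684

Answer: 1.1684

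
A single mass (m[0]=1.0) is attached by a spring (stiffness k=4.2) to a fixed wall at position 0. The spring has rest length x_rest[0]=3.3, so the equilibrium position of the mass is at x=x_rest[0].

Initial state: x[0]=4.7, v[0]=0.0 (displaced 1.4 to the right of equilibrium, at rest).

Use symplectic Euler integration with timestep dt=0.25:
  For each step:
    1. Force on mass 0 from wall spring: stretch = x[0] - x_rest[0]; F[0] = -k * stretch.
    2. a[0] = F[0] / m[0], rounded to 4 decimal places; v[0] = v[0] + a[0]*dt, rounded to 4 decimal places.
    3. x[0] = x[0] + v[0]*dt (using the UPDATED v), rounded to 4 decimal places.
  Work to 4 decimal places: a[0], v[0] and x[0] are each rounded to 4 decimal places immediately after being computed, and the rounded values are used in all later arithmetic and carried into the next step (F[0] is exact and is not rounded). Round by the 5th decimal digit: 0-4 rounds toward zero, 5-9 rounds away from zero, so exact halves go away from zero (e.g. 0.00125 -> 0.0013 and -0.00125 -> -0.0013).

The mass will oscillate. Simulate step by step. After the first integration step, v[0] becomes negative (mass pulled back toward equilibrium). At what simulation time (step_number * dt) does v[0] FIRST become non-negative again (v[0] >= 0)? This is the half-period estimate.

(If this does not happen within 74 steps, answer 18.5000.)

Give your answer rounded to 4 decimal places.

Answer: 1.7500

Derivation:
Step 0: x=[4.7000] v=[0.0000]
Step 1: x=[4.3325] v=[-1.4700]
Step 2: x=[3.6940] v=[-2.5541]
Step 3: x=[2.9521] v=[-2.9678]
Step 4: x=[2.3015] v=[-2.6025]
Step 5: x=[1.9130] v=[-1.5541]
Step 6: x=[1.8886] v=[-0.0978]
Step 7: x=[2.2347] v=[1.3842]
First v>=0 after going negative at step 7, time=1.7500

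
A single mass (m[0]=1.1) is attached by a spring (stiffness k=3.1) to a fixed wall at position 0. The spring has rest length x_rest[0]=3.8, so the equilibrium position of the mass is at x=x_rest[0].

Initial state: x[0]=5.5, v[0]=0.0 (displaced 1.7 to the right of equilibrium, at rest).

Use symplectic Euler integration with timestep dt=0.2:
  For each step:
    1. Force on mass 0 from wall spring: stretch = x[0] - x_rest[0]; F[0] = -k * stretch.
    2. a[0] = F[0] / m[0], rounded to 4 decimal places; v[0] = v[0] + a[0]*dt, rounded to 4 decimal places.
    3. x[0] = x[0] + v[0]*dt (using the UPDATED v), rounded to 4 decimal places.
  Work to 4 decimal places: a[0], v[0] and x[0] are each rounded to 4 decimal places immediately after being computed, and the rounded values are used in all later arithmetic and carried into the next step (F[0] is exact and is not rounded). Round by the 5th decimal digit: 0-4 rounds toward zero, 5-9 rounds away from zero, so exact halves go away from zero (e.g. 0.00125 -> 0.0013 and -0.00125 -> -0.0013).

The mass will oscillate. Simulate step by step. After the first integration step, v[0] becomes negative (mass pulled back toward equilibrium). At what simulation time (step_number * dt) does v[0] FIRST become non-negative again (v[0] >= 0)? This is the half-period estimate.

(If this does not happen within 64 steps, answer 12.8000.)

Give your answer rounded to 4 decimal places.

Answer: 2.0000

Derivation:
Step 0: x=[5.5000] v=[0.0000]
Step 1: x=[5.3084] v=[-0.9582]
Step 2: x=[4.9467] v=[-1.8084]
Step 3: x=[4.4558] v=[-2.4547]
Step 4: x=[3.8909] v=[-2.8243]
Step 5: x=[3.3158] v=[-2.8755]
Step 6: x=[2.7953] v=[-2.6026]
Step 7: x=[2.3880] v=[-2.0363]
Step 8: x=[2.1399] v=[-1.2404]
Step 9: x=[2.0790] v=[-0.3047]
Step 10: x=[2.2121] v=[0.6653]
First v>=0 after going negative at step 10, time=2.0000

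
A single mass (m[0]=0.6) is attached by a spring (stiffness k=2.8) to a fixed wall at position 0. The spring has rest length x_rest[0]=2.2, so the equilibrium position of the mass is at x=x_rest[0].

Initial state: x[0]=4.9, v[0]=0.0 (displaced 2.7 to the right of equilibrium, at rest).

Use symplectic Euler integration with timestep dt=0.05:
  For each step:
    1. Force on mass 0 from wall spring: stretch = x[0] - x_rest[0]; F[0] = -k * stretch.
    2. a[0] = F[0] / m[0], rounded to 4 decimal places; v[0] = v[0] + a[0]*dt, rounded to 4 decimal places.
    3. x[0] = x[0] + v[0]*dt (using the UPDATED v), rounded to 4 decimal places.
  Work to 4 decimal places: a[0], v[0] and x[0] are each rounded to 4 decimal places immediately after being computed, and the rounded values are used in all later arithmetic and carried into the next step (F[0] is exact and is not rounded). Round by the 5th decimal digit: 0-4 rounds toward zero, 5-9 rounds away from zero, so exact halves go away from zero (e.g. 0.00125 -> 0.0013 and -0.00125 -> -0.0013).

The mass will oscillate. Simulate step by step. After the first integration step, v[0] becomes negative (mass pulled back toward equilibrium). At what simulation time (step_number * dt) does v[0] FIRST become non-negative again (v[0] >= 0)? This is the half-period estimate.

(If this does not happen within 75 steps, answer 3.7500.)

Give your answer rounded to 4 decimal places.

Step 0: x=[4.9000] v=[0.0000]
Step 1: x=[4.8685] v=[-0.6300]
Step 2: x=[4.8059] v=[-1.2527]
Step 3: x=[4.7129] v=[-1.8607]
Step 4: x=[4.5906] v=[-2.4470]
Step 5: x=[4.4404] v=[-3.0048]
Step 6: x=[4.2640] v=[-3.5276]
Step 7: x=[4.0635] v=[-4.0092]
Step 8: x=[3.8413] v=[-4.4440]
Step 9: x=[3.6000] v=[-4.8270]
Step 10: x=[3.3423] v=[-5.1537]
Step 11: x=[3.0713] v=[-5.4202]
Step 12: x=[2.7901] v=[-5.6235]
Step 13: x=[2.5020] v=[-5.7612]
Step 14: x=[2.2104] v=[-5.8317]
Step 15: x=[1.9187] v=[-5.8341]
Step 16: x=[1.6303] v=[-5.7685]
Step 17: x=[1.3485] v=[-5.6356]
Step 18: x=[1.0767] v=[-5.4369]
Step 19: x=[0.8180] v=[-5.1748]
Step 20: x=[0.5754] v=[-4.8523]
Step 21: x=[0.3517] v=[-4.4732]
Step 22: x=[0.1496] v=[-4.0419]
Step 23: x=[-0.0286] v=[-3.5635]
Step 24: x=[-0.1808] v=[-3.0435]
Step 25: x=[-0.3052] v=[-2.4880]
Step 26: x=[-0.4004] v=[-1.9035]
Step 27: x=[-0.4652] v=[-1.2967]
Step 28: x=[-0.4989] v=[-0.6748]
Step 29: x=[-0.5012] v=[-0.0451]
Step 30: x=[-0.4719] v=[0.5852]
First v>=0 after going negative at step 30, time=1.5000

Answer: 1.5000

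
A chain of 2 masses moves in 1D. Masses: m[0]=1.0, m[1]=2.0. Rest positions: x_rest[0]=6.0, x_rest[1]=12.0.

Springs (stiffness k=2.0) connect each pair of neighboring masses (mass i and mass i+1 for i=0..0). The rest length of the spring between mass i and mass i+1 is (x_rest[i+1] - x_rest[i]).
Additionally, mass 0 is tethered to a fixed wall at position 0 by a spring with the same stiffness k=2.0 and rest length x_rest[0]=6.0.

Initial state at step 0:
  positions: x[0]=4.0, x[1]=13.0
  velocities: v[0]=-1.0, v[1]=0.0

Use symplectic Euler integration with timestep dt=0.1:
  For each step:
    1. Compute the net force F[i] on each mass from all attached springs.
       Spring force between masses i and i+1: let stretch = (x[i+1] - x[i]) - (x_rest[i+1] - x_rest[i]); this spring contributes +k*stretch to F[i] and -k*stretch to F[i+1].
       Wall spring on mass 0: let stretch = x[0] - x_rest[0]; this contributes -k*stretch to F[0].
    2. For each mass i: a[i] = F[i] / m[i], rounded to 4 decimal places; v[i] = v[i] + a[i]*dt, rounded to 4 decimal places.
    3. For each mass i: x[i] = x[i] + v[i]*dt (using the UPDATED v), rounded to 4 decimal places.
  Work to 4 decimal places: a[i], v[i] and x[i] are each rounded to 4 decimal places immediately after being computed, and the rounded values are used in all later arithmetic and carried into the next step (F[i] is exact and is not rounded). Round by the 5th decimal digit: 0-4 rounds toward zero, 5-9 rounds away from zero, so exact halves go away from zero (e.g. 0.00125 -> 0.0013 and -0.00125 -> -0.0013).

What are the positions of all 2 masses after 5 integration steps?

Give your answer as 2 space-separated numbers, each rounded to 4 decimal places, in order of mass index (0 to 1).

Answer: 4.9211 12.5749

Derivation:
Step 0: x=[4.0000 13.0000] v=[-1.0000 0.0000]
Step 1: x=[4.0000 12.9700] v=[0.0000 -0.3000]
Step 2: x=[4.0994 12.9103] v=[0.9940 -0.5970]
Step 3: x=[4.2930 12.8225] v=[1.9363 -0.8781]
Step 4: x=[4.5714 12.7094] v=[2.7836 -1.1311]
Step 5: x=[4.9211 12.5749] v=[3.4969 -1.3449]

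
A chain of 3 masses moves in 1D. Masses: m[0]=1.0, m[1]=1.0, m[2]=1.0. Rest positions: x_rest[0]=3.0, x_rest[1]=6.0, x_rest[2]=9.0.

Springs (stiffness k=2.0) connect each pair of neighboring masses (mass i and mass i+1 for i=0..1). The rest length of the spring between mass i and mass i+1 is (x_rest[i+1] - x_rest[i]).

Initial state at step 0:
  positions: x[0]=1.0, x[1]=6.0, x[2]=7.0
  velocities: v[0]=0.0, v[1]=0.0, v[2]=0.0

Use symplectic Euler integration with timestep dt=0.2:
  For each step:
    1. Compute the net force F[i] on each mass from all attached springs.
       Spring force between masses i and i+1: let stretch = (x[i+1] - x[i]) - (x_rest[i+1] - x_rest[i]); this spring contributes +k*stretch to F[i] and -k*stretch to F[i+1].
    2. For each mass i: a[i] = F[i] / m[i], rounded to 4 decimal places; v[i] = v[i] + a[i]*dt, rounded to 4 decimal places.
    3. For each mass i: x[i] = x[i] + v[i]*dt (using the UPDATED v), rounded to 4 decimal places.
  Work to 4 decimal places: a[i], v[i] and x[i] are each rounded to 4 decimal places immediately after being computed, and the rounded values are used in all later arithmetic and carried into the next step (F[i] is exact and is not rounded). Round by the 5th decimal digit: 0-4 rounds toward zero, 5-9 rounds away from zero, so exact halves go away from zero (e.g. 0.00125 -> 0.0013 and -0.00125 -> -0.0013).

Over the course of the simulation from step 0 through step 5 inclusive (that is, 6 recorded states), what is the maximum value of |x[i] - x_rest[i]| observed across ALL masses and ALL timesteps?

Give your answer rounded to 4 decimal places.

Answer: 2.5894

Derivation:
Step 0: x=[1.0000 6.0000 7.0000] v=[0.0000 0.0000 0.0000]
Step 1: x=[1.1600 5.6800 7.1600] v=[0.8000 -1.6000 0.8000]
Step 2: x=[1.4416 5.1168 7.4416] v=[1.4080 -2.8160 1.4080]
Step 3: x=[1.7772 4.4456 7.7772] v=[1.6781 -3.3562 1.6781]
Step 4: x=[2.0863 3.8274 8.0863] v=[1.5455 -3.0909 1.5455]
Step 5: x=[2.2947 3.4106 8.2947] v=[1.0419 -2.0838 1.0419]
Max displacement = 2.5894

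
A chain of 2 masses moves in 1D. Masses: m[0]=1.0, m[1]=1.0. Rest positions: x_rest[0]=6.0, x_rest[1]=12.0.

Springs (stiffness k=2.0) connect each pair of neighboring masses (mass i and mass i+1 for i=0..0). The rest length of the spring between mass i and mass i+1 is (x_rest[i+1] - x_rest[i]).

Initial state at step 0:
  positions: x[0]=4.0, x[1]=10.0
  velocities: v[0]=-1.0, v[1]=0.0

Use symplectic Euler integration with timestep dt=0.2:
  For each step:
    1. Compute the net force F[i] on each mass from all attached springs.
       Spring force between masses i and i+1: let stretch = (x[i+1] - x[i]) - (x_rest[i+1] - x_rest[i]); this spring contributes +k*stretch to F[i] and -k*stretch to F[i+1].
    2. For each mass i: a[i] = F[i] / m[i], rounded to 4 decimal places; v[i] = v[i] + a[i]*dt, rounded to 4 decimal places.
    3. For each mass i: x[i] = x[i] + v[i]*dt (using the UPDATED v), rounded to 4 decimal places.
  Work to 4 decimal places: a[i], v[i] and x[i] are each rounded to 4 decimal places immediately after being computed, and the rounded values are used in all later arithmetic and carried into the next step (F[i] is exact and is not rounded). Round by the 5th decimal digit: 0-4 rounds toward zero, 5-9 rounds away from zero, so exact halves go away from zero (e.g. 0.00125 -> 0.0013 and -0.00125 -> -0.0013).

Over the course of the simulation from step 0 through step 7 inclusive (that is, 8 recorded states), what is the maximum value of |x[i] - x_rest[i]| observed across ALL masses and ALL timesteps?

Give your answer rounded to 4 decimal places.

Answer: 2.7809

Derivation:
Step 0: x=[4.0000 10.0000] v=[-1.0000 0.0000]
Step 1: x=[3.8000 10.0000] v=[-1.0000 0.0000]
Step 2: x=[3.6160 9.9840] v=[-0.9200 -0.0800]
Step 3: x=[3.4614 9.9386] v=[-0.7728 -0.2272]
Step 4: x=[3.3450 9.8550] v=[-0.5819 -0.4181]
Step 5: x=[3.2694 9.7306] v=[-0.3779 -0.6221]
Step 6: x=[3.2307 9.5693] v=[-0.1934 -0.8066]
Step 7: x=[3.2191 9.3809] v=[-0.0580 -0.9420]
Max displacement = 2.7809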